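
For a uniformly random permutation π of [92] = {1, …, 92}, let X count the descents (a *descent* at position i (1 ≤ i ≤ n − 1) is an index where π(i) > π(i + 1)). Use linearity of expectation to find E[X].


Write X = Σ X_I over i = 1, …, 91, with X_I the indicator of one descent.
There are 91 indicators.
For each fixed i, the pair (π(i), π(i+1)) is a uniformly random ordered pair of distinct values from {1, …, 92}; by symmetry P[π(i) > π(i+1)] = 1/2.
By linearity: E[X] = 91 · (1/2) = (92 − 1) · (1/2) = 91/2 ≈ 45.50000.

E[X] = 91/2 = 45.50000.


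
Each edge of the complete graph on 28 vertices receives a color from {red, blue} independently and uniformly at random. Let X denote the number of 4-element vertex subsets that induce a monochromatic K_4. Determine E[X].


Let X = Σ_S X_S over the C(28, 4) = 20475 subsets S of size 4, where X_S = 1 if the K_4 on S is monochromatic.
For a fixed S, the K_4 on S has C(4, 2) = 6 edges. P[all 6 edges red] = (1/2)^6, and likewise for blue, so P[monochromatic] = 2·(1/2)^6 = 2^{1 − 6} = 1/32.
By linearity of expectation: E[X] = C(28, 4) · 2^{1 − 6} = 20475 · 1/32 = 20475/32.
Numerically: E[X] ≈ 639.8438.

E[X] = C(28,4)·2^(1−C(4,2)) = 20475/32 ≈ 639.8438.


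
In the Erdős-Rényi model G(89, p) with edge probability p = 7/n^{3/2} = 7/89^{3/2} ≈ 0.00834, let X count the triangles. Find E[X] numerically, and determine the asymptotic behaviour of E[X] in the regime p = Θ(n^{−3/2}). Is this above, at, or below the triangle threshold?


Number of potential triangles: C(89, 3) = 113564.
Each occurs with probability p³ ≈ (0.00834)³ ≈ 5.79481e-07.
By linearity: E[X] = C(89, 3)·p³ ≈ 113564 · 5.79481e-07 ≈ 0.066.
Since α = 3/2 > 1, p = c/n^{3/2} = o(1/n) is below the triangle threshold p ~ 1/n. Asymptotically E[X] ~ (c³/6)·n^{3(1−α)} = (7³/6)·n^{-1.5} → 0, so by Markov's inequality G has no triangles w.h.p.

E[X] ≈ 0.066; in regime p = Θ(1/n^{3/2}) E[X] tends to 0 (below the triangle threshold p ~ 1/n).


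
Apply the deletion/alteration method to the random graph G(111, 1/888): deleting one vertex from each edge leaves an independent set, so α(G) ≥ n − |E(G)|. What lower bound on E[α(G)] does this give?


E[|E(G)|] = C(111, 2)·p = 6105 · (1/888) = 55/8.
E[α(G)] ≥ n − E[|E(G)|] = 111 − 55/8 = 833/8.
Numerically: ≈ 104.125000.
(This is only a lower bound; the true E[α(G)] may be larger.)

E[α(G)] ≥ 833/8 ≈ 104.125000.


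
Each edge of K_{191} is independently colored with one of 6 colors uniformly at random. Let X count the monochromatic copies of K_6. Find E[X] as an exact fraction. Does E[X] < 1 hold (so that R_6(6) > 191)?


E[X] = C(191, 6) · 6^{1 − 15} = 62291483793 · 6^{−14} = 62291483793/78364164096.
As a reduced fraction: E[X] = 6921275977/8707129344 ≈ 0.7949.
Is E[X] < 1? YES.
Since E[X] < 1, there exists a 6-coloring of K_{191} with no monochromatic K_6; hence R_6(6) > 191.

E[X] = 6921275977/8707129344 ≈ 0.7949; E[X] < 1, so R_6(6) > 191.


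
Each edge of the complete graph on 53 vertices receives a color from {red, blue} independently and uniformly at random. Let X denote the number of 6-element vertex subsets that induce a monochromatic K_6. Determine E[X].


Let X = Σ_S X_S over the C(53, 6) = 22957480 subsets S of size 6, where X_S = 1 if the K_6 on S is monochromatic.
For a fixed S, the K_6 on S has C(6, 2) = 15 edges. P[all 15 edges red] = (1/2)^15, and likewise for blue, so P[monochromatic] = 2·(1/2)^15 = 2^{1 − 15} = 1/16384.
By linearity: E[X] = C(53, 6) · 2^{1 − 15} = 22957480 · 1/16384 = 2869685/2048.
Numerically: E[X] ≈ 1401.21338.

E[X] = C(53,6)·2^(1−C(6,2)) = 2869685/2048 ≈ 1401.21338.


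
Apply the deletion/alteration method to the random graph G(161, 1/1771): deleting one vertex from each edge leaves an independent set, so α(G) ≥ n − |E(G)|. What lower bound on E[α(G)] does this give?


E[|E(G)|] = C(161, 2)·p = 12880 · (1/1771) = 80/11.
E[α(G)] ≥ n − E[|E(G)|] = 161 − 80/11 = 1691/11.
Numerically: ≈ 153.727273.
(This is only a lower bound; the true E[α(G)] may be larger.)

E[α(G)] ≥ 1691/11 ≈ 153.727273.


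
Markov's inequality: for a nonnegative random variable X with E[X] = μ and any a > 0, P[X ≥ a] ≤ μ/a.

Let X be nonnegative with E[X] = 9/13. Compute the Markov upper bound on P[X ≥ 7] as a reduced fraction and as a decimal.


μ = E[X] = 9/13, a = 7.
Markov: P[X ≥ 7] ≤ μ/a = (9/13)/7 = 9/91.
Numerically: ≈ 0.099.
(Since a = 7 > μ = 0.692, the bound 9/91 is < 1 and informative.)

P[X ≥ 7] ≤ 9/91 ≈ 0.099.


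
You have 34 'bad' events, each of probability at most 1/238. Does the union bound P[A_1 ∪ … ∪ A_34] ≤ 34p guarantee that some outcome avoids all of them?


Union bound: P[∪_{i=1}^{34} A_i] ≤ Σ_i P[A_i] ≤ 34·p = 34·(1/238) = 1/7.
Numerically: 1/7 ≈ 0.1429.
Is 1/7 < 1? YES.
Since P[∪ A_i] ≤ 1/7 < 1, the complement has P[∩ A_i^c] ≥ 1 − 1/7 = 6/7 > 0, so some outcome avoids every A_i.

34·p = 1/7 ≈ 0.1429; existence CERTIFIED by the union bound.


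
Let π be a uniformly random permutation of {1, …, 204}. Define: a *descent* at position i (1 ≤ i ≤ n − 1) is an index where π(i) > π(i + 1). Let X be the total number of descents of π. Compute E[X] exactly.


Write X = Σ X_I over i = 1, …, 203, with X_I the indicator of one descent.
There are 203 indicators.
For each fixed i, the pair (π(i), π(i+1)) is a uniformly random ordered pair of distinct values from {1, …, 204}; by symmetry P[π(i) > π(i+1)] = 1/2.
By linearity: E[X] = 203 · (1/2) = (204 − 1) · (1/2) = 203/2 ≈ 101.500000.

E[X] = 203/2 = 101.500000.


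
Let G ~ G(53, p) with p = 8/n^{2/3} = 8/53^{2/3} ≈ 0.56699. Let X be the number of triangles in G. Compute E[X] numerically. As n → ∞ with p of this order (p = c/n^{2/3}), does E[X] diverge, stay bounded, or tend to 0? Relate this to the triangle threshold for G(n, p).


Number of potential triangles: C(53, 3) = 23426.
Each occurs with probability p³ ≈ (0.56699)³ ≈ 1.8227127e-01.
By linearity: E[X] = C(53, 3)·p³ ≈ 23426 · 1.8227127e-01 ≈ 4269.88679.
Since α = 2/3 < 1, p = c/n^{2/3} ≫ 1/n is above the triangle threshold p ~ 1/n. Asymptotically E[X] ~ (c³/6)·n^{3(1−α)} = (8³/6)·n^{1} → ∞; triangles are abundant w.h.p.

E[X] ≈ 4269.88679; in regime p = Θ(1/n^{2/3}) E[X] diverges (above the triangle threshold p ~ 1/n).


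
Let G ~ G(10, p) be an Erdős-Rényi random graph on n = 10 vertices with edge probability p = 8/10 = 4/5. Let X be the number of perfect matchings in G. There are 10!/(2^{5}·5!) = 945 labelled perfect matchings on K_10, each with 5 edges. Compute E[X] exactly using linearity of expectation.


K_10 has 10!/(2^{5}·5!) = 945 labelled perfect matchings.
For each such perfect matching H, let X_H = 1 if all 5 edges of H are present in G. Then P[X_H = 1] = p^{5} = (4/5)^{5} = 1024/3125.
Summing the indicators: E[X] = Σ_H E[X_H] = 945 · p^{5} = 945 · 1024/3125 = 193536/625.
Numerically: E[X] ≈ 310.

E[X] = 945 · (4/5)^{5} = 193536/625 ≈ 310.


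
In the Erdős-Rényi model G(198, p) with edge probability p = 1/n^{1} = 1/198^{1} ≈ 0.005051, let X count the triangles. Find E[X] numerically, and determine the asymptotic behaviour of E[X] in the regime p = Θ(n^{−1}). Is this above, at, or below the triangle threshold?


Number of potential triangles: C(198, 3) = 1274196.
Each occurs with probability p³ ≈ (0.005051)³ ≈ 1.288263e-07.
By linearity: E[X] = C(198, 3)·p³ ≈ 1274196 · 1.288263e-07 ≈ 0.1641.
Here α = 1, so p = 1/n is exactly at the triangle threshold p ~ 1/n. Asymptotically E[X] → c³/6 = 1³/6 = 1/6 ≈ 0.1667, a bounded constant. In this regime the triangle count is asymptotically Poisson(c³/6).

E[X] ≈ 0.1641; in regime p = Θ(1/n^{1}) E[X] stays bounded (at the triangle threshold p ~ 1/n).


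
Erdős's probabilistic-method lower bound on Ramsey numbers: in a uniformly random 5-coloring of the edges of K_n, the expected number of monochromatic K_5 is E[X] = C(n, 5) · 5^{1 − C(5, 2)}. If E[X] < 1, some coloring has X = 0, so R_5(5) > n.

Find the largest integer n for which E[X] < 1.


We need C(n, 5) · 5^{1 − 10} < 1, i.e. C(n, 5) < 5^{10 − 1} = 1953125.
Check values of n near the boundary:
  n = 43: C(43, 5) = 962598; 962598 < 1953125? YES
  n = 44: C(44, 5) = 1086008; 1086008 < 1953125? YES
  n = 45: C(45, 5) = 1221759; 1221759 < 1953125? YES
  n = 46: C(46, 5) = 1370754; 1370754 < 1953125? YES
  n = 47: C(47, 5) = 1533939; 1533939 < 1953125? YES
  n = 48: C(48, 5) = 1712304; 1712304 < 1953125? YES
  n = 49: C(49, 5) = 1906884; 1906884 < 1953125? YES
  n = 50: C(50, 5) = 2118760; 2118760 < 1953125? NO
The largest n with C(n, 5) < 1953125 is n = 49 (where E[X] = 1906884/1953125 ≈ 0.9763246). Hence R_5(5) > 49, i.e. R_5(5) ≥ 50.

Largest n = 49; hence R_5(5) > 49.


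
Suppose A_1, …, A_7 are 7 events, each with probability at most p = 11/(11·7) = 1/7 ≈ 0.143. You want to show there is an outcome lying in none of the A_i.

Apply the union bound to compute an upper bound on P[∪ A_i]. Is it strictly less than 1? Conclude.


Union bound: P[∪_{i=1}^{7} A_i] ≤ Σ_i P[A_i] ≤ 7·p = 7·(1/7) = 1.
Numerically: 1 ≈ 1.000.
Is 1 < 1? NO.
Since the bound 1 is ≥ 1, the union bound is uninformative here; it does NOT by itself certify existence.

7·p = 1 ≈ 1.000; existence NOT certified by the union bound.


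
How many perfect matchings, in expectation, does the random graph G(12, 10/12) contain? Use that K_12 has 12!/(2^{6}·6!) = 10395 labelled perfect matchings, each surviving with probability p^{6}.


K_12 has 12!/(2^{6}·6!) = 10395 labelled perfect matchings.
For each such perfect matching H, let X_H = 1 if all 6 edges of H are present in G. Then P[X_H = 1] = p^{6} = (5/6)^{6} = 15625/46656.
By linearity of expectation: E[X] = Σ_H E[X_H] = 10395 · p^{6} = 10395 · 15625/46656 = 6015625/1728.
Numerically: E[X] ≈ 3481.3.

E[X] = 10395 · (5/6)^{6} = 6015625/1728 ≈ 3481.3.


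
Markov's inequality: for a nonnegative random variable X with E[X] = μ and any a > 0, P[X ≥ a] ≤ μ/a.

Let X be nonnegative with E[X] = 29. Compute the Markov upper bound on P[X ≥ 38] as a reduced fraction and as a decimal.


μ = E[X] = 29, a = 38.
Markov: P[X ≥ 38] ≤ μ/a = (29)/38 = 29/38.
Numerically: ≈ 0.76316.
(Since a = 38 > μ = 29.00000, the bound 29/38 is < 1 and informative.)

P[X ≥ 38] ≤ 29/38 ≈ 0.76316.


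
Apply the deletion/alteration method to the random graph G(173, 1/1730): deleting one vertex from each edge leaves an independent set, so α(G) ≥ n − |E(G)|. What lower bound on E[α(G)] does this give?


E[|E(G)|] = C(173, 2)·p = 14878 · (1/1730) = 43/5.
E[α(G)] ≥ n − E[|E(G)|] = 173 − 43/5 = 822/5.
Numerically: ≈ 164.400.
(This is only a lower bound; the true E[α(G)] may be larger.)

E[α(G)] ≥ 822/5 ≈ 164.400.


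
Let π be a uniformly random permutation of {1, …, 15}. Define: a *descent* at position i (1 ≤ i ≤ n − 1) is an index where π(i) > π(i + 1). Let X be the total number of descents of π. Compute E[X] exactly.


Write X = Σ X_I over i = 1, …, 14, with X_I the indicator of one descent.
There are 14 indicators.
For each fixed i, the pair (π(i), π(i+1)) is a uniformly random ordered pair of distinct values from {1, …, 15}; by symmetry P[π(i) > π(i+1)] = 1/2.
By linearity: E[X] = 14 · (1/2) = (15 − 1) · (1/2) = 7 ≈ 7.000.

E[X] = 7 = 7.000.


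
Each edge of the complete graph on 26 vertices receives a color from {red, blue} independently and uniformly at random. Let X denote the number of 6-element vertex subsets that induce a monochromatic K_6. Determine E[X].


Let X = Σ_S X_S over the C(26, 6) = 230230 subsets S of size 6, where X_S = 1 if the K_6 on S is monochromatic.
For a fixed S, the K_6 on S has C(6, 2) = 15 edges. P[all 15 edges red] = (1/2)^15, and likewise for blue, so P[monochromatic] = 2·(1/2)^15 = 2^{1 − 15} = 1/16384.
By linearity: E[X] = C(26, 6) · 2^{1 − 15} = 230230 · 1/16384 = 115115/8192.
Numerically: E[X] ≈ 14.0521.

E[X] = C(26,6)·2^(1−C(6,2)) = 115115/8192 ≈ 14.0521.


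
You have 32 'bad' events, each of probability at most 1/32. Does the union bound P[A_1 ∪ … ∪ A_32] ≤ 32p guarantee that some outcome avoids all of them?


Union bound: P[∪_{i=1}^{32} A_i] ≤ Σ_i P[A_i] ≤ 32·p = 32·(1/32) = 1.
Numerically: 1 ≈ 1.000000.
Is 1 < 1? NO.
Since the bound 1 is ≥ 1, the union bound is uninformative here; it does NOT by itself certify existence.

32·p = 1 ≈ 1.000000; existence NOT certified by the union bound.


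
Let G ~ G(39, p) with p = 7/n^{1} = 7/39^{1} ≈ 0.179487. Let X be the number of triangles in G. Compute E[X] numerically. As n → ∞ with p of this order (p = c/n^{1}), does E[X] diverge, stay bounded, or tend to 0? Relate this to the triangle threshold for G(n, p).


Number of potential triangles: C(39, 3) = 9139.
Each occurs with probability p³ ≈ (0.179487)³ ≈ 5.78229572e-03.
By linearity: E[X] = C(39, 3)·p³ ≈ 9139 · 5.78229572e-03 ≈ 52.844401.
Here α = 1, so p = 7/n is exactly at the triangle threshold p ~ 1/n. Asymptotically E[X] → c³/6 = 7³/6 = 343/6 ≈ 57.166667, a bounded constant. In this regime the triangle count is asymptotically Poisson(c³/6).

E[X] ≈ 52.844401; in regime p = Θ(1/n^{1}) E[X] stays bounded (at the triangle threshold p ~ 1/n).


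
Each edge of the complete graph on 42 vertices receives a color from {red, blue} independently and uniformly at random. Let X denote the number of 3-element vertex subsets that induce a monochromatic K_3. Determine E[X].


Let X = Σ_S X_S over the C(42, 3) = 11480 subsets S of size 3, where X_S = 1 if the K_3 on S is monochromatic.
For a fixed S, the K_3 on S has C(3, 2) = 3 edges. P[all 3 edges red] = (1/2)^3, and likewise for blue, so P[monochromatic] = 2·(1/2)^3 = 2^{1 − 3} = 1/4.
By linearity: E[X] = C(42, 3) · 2^{1 − 3} = 11480 · 1/4 = 2870.
Numerically: E[X] ≈ 2870.000000.

E[X] = C(42,3)·2^(1−C(3,2)) = 2870 ≈ 2870.000000.


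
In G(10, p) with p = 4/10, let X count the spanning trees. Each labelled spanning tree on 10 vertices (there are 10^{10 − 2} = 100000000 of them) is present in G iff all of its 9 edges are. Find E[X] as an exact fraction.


K_10 has 10^{10 − 2} = 100000000 labelled spanning trees.
For each such spanning tree H, let X_H = 1 if all 9 edges of H are present in G. Then P[X_H = 1] = p^{9} = (2/5)^{9} = 512/1953125.
By linearity: E[X] = Σ_H E[X_H] = 100000000 · p^{9} = 100000000 · 512/1953125 = 131072/5.
Numerically: E[X] ≈ 2.62e+04.

E[X] = 100000000 · (2/5)^{9} = 131072/5 ≈ 2.62e+04.


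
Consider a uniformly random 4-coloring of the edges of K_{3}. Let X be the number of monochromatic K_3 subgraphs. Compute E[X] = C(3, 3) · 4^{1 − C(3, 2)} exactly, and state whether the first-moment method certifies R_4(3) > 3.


E[X] = C(3, 3) · 4^{1 − 3} = 1 · 4^{−2} = 1/16.
As a reduced fraction: E[X] = 1/16 ≈ 0.06250.
Is E[X] < 1? YES.
Since E[X] < 1, there exists a 4-coloring of K_{3} with no monochromatic K_3; hence R_4(3) > 3.

E[X] = 1/16 ≈ 0.06250; E[X] < 1, so R_4(3) > 3.


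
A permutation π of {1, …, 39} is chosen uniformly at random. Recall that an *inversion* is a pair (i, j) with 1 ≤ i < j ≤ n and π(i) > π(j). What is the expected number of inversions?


Write X = Σ X_I over the C(39, 2) = 741 pairs i < j, with X_I the indicator of one inversion.
There are 741 indicators.
For each fixed pair i < j, the values π(i) and π(j) are two distinct elements of {1, …, 39} in uniformly random order; by symmetry P[π(i) > π(j)] = 1/2.
By linearity: E[X] = 741 · (1/2) = C(39, 2) · (1/2) = 741/2 = 741/2 ≈ 370.500.

E[X] = 741/2 = 370.500.


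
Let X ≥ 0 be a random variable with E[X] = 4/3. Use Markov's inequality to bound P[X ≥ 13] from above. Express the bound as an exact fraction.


μ = E[X] = 4/3, a = 13.
Markov: P[X ≥ 13] ≤ μ/a = (4/3)/13 = 4/39.
Numerically: ≈ 0.10256.
(Since a = 13 > μ = 1.33333, the bound 4/39 is < 1 and informative.)

P[X ≥ 13] ≤ 4/39 ≈ 0.10256.


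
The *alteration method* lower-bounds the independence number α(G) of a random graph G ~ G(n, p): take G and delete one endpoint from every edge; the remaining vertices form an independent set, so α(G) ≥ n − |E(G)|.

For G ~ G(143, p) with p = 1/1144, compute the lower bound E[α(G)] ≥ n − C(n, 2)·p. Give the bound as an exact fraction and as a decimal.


E[|E(G)|] = C(143, 2)·p = 10153 · (1/1144) = 71/8.
E[α(G)] ≥ n − E[|E(G)|] = 143 − 71/8 = 1073/8.
Numerically: ≈ 134.125000.
(This is only a lower bound; the true E[α(G)] may be larger.)

E[α(G)] ≥ 1073/8 ≈ 134.125000.


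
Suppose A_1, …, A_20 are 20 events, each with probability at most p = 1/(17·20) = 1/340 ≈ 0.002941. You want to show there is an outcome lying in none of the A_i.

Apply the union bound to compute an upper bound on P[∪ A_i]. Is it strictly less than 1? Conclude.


Union bound: P[∪_{i=1}^{20} A_i] ≤ Σ_i P[A_i] ≤ 20·p = 20·(1/340) = 1/17.
Numerically: 1/17 ≈ 0.058824.
Is 1/17 < 1? YES.
Since P[∪ A_i] ≤ 1/17 < 1, the complement has P[∩ A_i^c] ≥ 1 − 1/17 = 16/17 > 0, so some outcome avoids every A_i.

20·p = 1/17 ≈ 0.058824; existence CERTIFIED by the union bound.


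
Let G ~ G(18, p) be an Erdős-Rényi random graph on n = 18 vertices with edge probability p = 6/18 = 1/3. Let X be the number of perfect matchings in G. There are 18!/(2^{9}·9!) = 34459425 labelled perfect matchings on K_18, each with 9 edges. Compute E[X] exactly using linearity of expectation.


K_18 has 18!/(2^{9}·9!) = 34459425 labelled perfect matchings.
For each such perfect matching H, let X_H = 1 if all 9 edges of H are present in G. Then P[X_H = 1] = p^{9} = (1/3)^{9} = 1/19683.
By linearity of expectation: E[X] = Σ_H E[X_H] = 34459425 · p^{9} = 34459425 · 1/19683 = 425425/243.
Numerically: E[X] ≈ 1750.7.

E[X] = 34459425 · (1/3)^{9} = 425425/243 ≈ 1750.7.


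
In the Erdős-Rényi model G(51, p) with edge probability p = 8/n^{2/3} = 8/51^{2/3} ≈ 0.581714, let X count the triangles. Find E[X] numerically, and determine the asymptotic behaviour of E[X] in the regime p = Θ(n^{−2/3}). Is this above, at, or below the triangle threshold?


Number of potential triangles: C(51, 3) = 20825.
Each occurs with probability p³ ≈ (0.581714)³ ≈ 1.96847366e-01.
By linearity: E[X] = C(51, 3)·p³ ≈ 20825 · 1.96847366e-01 ≈ 4099.346405.
Since α = 2/3 < 1, p = c/n^{2/3} ≫ 1/n is above the triangle threshold p ~ 1/n. Asymptotically E[X] ~ (c³/6)·n^{3(1−α)} = (8³/6)·n^{1} → ∞; triangles are abundant w.h.p.

E[X] ≈ 4099.346405; in regime p = Θ(1/n^{2/3}) E[X] diverges (above the triangle threshold p ~ 1/n).


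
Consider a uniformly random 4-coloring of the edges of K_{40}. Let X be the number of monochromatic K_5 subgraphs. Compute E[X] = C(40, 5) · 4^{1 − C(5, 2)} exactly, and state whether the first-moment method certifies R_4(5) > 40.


E[X] = C(40, 5) · 4^{1 − 10} = 658008 · 4^{−9} = 658008/262144.
As a reduced fraction: E[X] = 82251/32768 ≈ 2.5101013.
Is E[X] < 1? NO.
Since E[X] ≥ 1, the first-moment bound is inconclusive at n = 40; it does NOT by itself certify R_4(5) > 40.

E[X] = 82251/32768 ≈ 2.5101013; E[X] ≥ 1; first-moment method inconclusive here.


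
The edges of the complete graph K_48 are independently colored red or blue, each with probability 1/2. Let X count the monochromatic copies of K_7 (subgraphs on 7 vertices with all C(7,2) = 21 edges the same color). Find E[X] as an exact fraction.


Let X = Σ_S X_S over the C(48, 7) = 73629072 subsets S of size 7, where X_S = 1 if the K_7 on S is monochromatic.
For a fixed S, the K_7 on S has C(7, 2) = 21 edges. P[all 21 edges red] = (1/2)^21, and likewise for blue, so P[monochromatic] = 2·(1/2)^21 = 2^{1 − 21} = 1/1048576.
By linearity: E[X] = C(48, 7) · 2^{1 − 21} = 73629072 · 1/1048576 = 4601817/65536.
Numerically: E[X] ≈ 70.218155.

E[X] = C(48,7)·2^(1−C(7,2)) = 4601817/65536 ≈ 70.218155.


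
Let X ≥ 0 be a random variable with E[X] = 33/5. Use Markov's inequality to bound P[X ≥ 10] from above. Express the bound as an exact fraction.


μ = E[X] = 33/5, a = 10.
Markov: P[X ≥ 10] ≤ μ/a = (33/5)/10 = 33/50.
Numerically: ≈ 0.66000.
(Since a = 10 > μ = 6.60000, the bound 33/50 is < 1 and informative.)

P[X ≥ 10] ≤ 33/50 ≈ 0.66000.


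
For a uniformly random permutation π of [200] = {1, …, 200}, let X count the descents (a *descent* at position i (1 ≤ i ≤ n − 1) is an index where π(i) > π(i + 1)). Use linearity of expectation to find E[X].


Write X = Σ X_I over i = 1, …, 199, with X_I the indicator of one descent.
There are 199 indicators.
For each fixed i, the pair (π(i), π(i+1)) is a uniformly random ordered pair of distinct values from {1, …, 200}; by symmetry P[π(i) > π(i+1)] = 1/2.
By linearity: E[X] = 199 · (1/2) = (200 − 1) · (1/2) = 199/2 ≈ 99.500000.

E[X] = 199/2 = 99.500000.


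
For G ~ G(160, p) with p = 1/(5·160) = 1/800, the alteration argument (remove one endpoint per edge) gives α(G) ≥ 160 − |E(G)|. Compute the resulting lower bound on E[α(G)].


E[|E(G)|] = C(160, 2)·p = 12720 · (1/800) = 159/10.
E[α(G)] ≥ n − E[|E(G)|] = 160 − 159/10 = 1441/10.
Numerically: ≈ 144.100.
(This is only a lower bound; the true E[α(G)] may be larger.)

E[α(G)] ≥ 1441/10 ≈ 144.100.


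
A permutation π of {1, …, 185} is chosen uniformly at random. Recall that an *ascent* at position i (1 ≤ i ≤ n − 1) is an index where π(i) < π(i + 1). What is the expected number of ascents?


Write X = Σ X_I over i = 1, …, 184, with X_I the indicator of one ascent.
There are 184 indicators.
For each fixed i, the pair (π(i), π(i+1)) is a uniformly random ordered pair of distinct values from {1, …, 185}; by symmetry P[π(i) < π(i+1)] = 1/2.
By linearity: E[X] = 184 · (1/2) = (185 − 1) · (1/2) = 92 ≈ 92.000.

E[X] = 92 = 92.000.


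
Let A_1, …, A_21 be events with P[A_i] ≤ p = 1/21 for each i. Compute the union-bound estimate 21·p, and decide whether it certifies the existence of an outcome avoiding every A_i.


Union bound: P[∪_{i=1}^{21} A_i] ≤ Σ_i P[A_i] ≤ 21·p = 21·(1/21) = 1.
Numerically: 1 ≈ 1.000.
Is 1 < 1? NO.
Since the bound 1 is ≥ 1, the union bound is uninformative here; it does NOT by itself certify existence.

21·p = 1 ≈ 1.000; existence NOT certified by the union bound.


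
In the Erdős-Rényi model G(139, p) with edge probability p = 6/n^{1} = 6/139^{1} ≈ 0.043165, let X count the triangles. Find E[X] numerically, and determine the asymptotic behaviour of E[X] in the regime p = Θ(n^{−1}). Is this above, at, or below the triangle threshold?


Number of potential triangles: C(139, 3) = 437989.
Each occurs with probability p³ ≈ (0.043165)³ ≈ 8.0428385e-05.
By linearity: E[X] = C(139, 3)·p³ ≈ 437989 · 8.0428385e-05 ≈ 35.22675.
Here α = 1, so p = 6/n is exactly at the triangle threshold p ~ 1/n. Asymptotically E[X] → c³/6 = 6³/6 = 36 ≈ 36.00000, a bounded constant. In this regime the triangle count is asymptotically Poisson(c³/6).

E[X] ≈ 35.22675; in regime p = Θ(1/n^{1}) E[X] stays bounded (at the triangle threshold p ~ 1/n).


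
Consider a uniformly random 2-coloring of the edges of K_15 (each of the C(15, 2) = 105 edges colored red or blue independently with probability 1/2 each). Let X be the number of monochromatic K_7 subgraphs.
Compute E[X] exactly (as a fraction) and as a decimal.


Let X = Σ_S X_S over the C(15, 7) = 6435 subsets S of size 7, where X_S = 1 if the K_7 on S is monochromatic.
For a fixed S, the K_7 on S has C(7, 2) = 21 edges. P[all 21 edges red] = (1/2)^21, and likewise for blue, so P[monochromatic] = 2·(1/2)^21 = 2^{1 − 21} = 1/1048576.
By linearity: E[X] = C(15, 7) · 2^{1 − 21} = 6435 · 1/1048576 = 6435/1048576.
Numerically: E[X] ≈ 0.00614.

E[X] = C(15,7)·2^(1−C(7,2)) = 6435/1048576 ≈ 0.00614.


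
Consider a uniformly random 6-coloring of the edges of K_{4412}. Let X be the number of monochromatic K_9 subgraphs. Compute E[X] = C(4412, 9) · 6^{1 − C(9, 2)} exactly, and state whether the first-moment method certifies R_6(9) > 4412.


E[X] = C(4412, 9) · 6^{1 − 36} = 1731452449760113018141823620 · 6^{−35} = 1731452449760113018141823620/1719070799748422591028658176.
As a reduced fraction: E[X] = 432863112440028254535455905/429767699937105647757164544 ≈ 1.007.
Is E[X] < 1? NO.
Since E[X] ≥ 1, the first-moment bound is inconclusive at n = 4412; it does NOT by itself certify R_6(9) > 4412.

E[X] = 432863112440028254535455905/429767699937105647757164544 ≈ 1.007; E[X] ≥ 1; first-moment method inconclusive here.


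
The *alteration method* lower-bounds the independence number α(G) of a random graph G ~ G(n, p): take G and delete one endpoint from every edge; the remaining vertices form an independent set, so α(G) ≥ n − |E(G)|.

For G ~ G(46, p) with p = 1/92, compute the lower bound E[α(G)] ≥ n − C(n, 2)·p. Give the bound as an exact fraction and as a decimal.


E[|E(G)|] = C(46, 2)·p = 1035 · (1/92) = 45/4.
E[α(G)] ≥ n − E[|E(G)|] = 46 − 45/4 = 139/4.
Numerically: ≈ 34.750.
(This is only a lower bound; the true E[α(G)] may be larger.)

E[α(G)] ≥ 139/4 ≈ 34.750.


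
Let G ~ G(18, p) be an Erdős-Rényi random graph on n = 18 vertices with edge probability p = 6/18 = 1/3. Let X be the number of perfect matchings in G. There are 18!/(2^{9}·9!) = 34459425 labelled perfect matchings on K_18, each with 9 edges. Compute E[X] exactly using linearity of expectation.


K_18 has 18!/(2^{9}·9!) = 34459425 labelled perfect matchings.
For each such perfect matching H, let X_H = 1 if all 9 edges of H are present in G. Then P[X_H = 1] = p^{9} = (1/3)^{9} = 1/19683.
By linearity: E[X] = Σ_H E[X_H] = 34459425 · p^{9} = 34459425 · 1/19683 = 425425/243.
Numerically: E[X] ≈ 1.75e+03.

E[X] = 34459425 · (1/3)^{9} = 425425/243 ≈ 1.75e+03.


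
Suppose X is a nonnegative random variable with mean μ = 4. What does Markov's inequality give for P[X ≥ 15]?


μ = E[X] = 4, a = 15.
Markov: P[X ≥ 15] ≤ μ/a = (4)/15 = 4/15.
Numerically: ≈ 0.267.
(Since a = 15 > μ = 4.000, the bound 4/15 is < 1 and informative.)

P[X ≥ 15] ≤ 4/15 ≈ 0.267.


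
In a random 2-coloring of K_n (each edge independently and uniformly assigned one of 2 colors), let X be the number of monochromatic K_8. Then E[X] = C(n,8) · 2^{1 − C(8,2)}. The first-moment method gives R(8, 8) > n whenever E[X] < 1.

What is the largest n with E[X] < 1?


We need C(n, 8) · 2^{1 − 28} < 1, i.e. C(n, 8) < 2^{28 − 1} = 134217728.
Check values of n near the boundary:
  n = 41: C(41, 8) = 95548245; 95548245 < 134217728? YES
  n = 42: C(42, 8) = 118030185; 118030185 < 134217728? YES
  n = 43: C(43, 8) = 145008513; 145008513 < 134217728? NO
The largest n with C(n, 8) < 134217728 is n = 42 (where E[X] = 118030185/134217728 ≈ 0.879). Hence R(8, 8) > 42, i.e. R(8, 8) ≥ 43.

Largest n = 42; hence R(8, 8) > 42.


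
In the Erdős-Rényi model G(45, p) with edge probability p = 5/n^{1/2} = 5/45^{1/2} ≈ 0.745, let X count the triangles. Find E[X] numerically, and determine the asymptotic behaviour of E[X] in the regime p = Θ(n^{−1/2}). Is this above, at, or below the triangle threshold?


Number of potential triangles: C(45, 3) = 14190.
Each occurs with probability p³ ≈ (0.745)³ ≈ 4.14087e-01.
By linearity: E[X] = C(45, 3)·p³ ≈ 14190 · 4.14087e-01 ≈ 5875.890.
Since α = 1/2 < 1, p = c/n^{1/2} ≫ 1/n is above the triangle threshold p ~ 1/n. Asymptotically E[X] ~ (c³/6)·n^{3(1−α)} = (5³/6)·n^{1.5} → ∞; triangles are abundant w.h.p.

E[X] ≈ 5875.890; in regime p = Θ(1/n^{1/2}) E[X] diverges (above the triangle threshold p ~ 1/n).


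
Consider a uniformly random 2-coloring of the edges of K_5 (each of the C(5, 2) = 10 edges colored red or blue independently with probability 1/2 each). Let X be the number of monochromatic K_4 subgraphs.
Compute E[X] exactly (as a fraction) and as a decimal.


Let X = Σ_S X_S over the C(5, 4) = 5 subsets S of size 4, where X_S = 1 if the K_4 on S is monochromatic.
For a fixed S, the K_4 on S has C(4, 2) = 6 edges. P[all 6 edges red] = (1/2)^6, and likewise for blue, so P[monochromatic] = 2·(1/2)^6 = 2^{1 − 6} = 1/32.
Summing: E[X] = C(5, 4) · 2^{1 − 6} = 5 · 1/32 = 5/32.
Numerically: E[X] ≈ 0.15625.

E[X] = C(5,4)·2^(1−C(4,2)) = 5/32 ≈ 0.15625.


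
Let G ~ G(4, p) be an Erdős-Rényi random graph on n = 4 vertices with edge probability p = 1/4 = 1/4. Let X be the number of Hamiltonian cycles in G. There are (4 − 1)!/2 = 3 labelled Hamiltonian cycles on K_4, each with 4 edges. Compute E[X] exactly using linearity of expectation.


K_4 has (4 − 1)!/2 = 3 labelled Hamiltonian cycles.
For each such Hamiltonian cycle H, let X_H = 1 if all 4 edges of H are present in G. Then P[X_H = 1] = p^{4} = (1/4)^{4} = 1/256.
By linearity: E[X] = Σ_H E[X_H] = 3 · p^{4} = 3 · 1/256 = 3/256.
Numerically: E[X] ≈ 0.0117.

E[X] = 3 · (1/4)^{4} = 3/256 ≈ 0.0117.


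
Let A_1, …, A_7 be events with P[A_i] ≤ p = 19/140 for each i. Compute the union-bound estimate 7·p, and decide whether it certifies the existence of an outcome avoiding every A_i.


Union bound: P[∪_{i=1}^{7} A_i] ≤ Σ_i P[A_i] ≤ 7·p = 7·(19/140) = 19/20.
Numerically: 19/20 ≈ 0.9500.
Is 19/20 < 1? YES.
Since P[∪ A_i] ≤ 19/20 < 1, the complement has P[∩ A_i^c] ≥ 1 − 19/20 = 1/20 > 0, so some outcome avoids every A_i.

7·p = 19/20 ≈ 0.9500; existence CERTIFIED by the union bound.


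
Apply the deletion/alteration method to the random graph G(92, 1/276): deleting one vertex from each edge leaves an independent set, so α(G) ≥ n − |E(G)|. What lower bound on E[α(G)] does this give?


E[|E(G)|] = C(92, 2)·p = 4186 · (1/276) = 91/6.
E[α(G)] ≥ n − E[|E(G)|] = 92 − 91/6 = 461/6.
Numerically: ≈ 76.833333.
(This is only a lower bound; the true E[α(G)] may be larger.)

E[α(G)] ≥ 461/6 ≈ 76.833333.


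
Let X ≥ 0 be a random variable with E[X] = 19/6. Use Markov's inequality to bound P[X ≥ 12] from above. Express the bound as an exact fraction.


μ = E[X] = 19/6, a = 12.
Markov: P[X ≥ 12] ≤ μ/a = (19/6)/12 = 19/72.
Numerically: ≈ 0.263889.
(Since a = 12 > μ = 3.166667, the bound 19/72 is < 1 and informative.)

P[X ≥ 12] ≤ 19/72 ≈ 0.263889.


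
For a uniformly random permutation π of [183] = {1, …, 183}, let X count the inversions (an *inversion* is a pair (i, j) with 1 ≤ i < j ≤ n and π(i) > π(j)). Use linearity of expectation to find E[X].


Write X = Σ X_I over the C(183, 2) = 16653 pairs i < j, with X_I the indicator of one inversion.
There are 16653 indicators.
For each fixed pair i < j, the values π(i) and π(j) are two distinct elements of {1, …, 183} in uniformly random order; by symmetry P[π(i) > π(j)] = 1/2.
By linearity: E[X] = 16653 · (1/2) = C(183, 2) · (1/2) = 16653/2 = 16653/2 ≈ 8326.500.

E[X] = 16653/2 = 8326.500.


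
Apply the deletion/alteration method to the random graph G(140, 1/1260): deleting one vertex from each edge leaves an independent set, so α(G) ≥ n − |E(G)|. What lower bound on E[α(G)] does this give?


E[|E(G)|] = C(140, 2)·p = 9730 · (1/1260) = 139/18.
E[α(G)] ≥ n − E[|E(G)|] = 140 − 139/18 = 2381/18.
Numerically: ≈ 132.27778.
(This is only a lower bound; the true E[α(G)] may be larger.)

E[α(G)] ≥ 2381/18 ≈ 132.27778.


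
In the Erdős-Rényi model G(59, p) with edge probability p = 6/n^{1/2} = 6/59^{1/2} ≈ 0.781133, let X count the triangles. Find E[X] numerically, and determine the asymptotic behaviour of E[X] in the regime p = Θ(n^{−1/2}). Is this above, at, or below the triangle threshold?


Number of potential triangles: C(59, 3) = 32509.
Each occurs with probability p³ ≈ (0.781133)³ ≈ 4.76623810e-01.
By linearity: E[X] = C(59, 3)·p³ ≈ 32509 · 4.76623810e-01 ≈ 15494.563429.
Since α = 1/2 < 1, p = c/n^{1/2} ≫ 1/n is above the triangle threshold p ~ 1/n. Asymptotically E[X] ~ (c³/6)·n^{3(1−α)} = (6³/6)·n^{1.5} → ∞; triangles are abundant w.h.p.

E[X] ≈ 15494.563429; in regime p = Θ(1/n^{1/2}) E[X] diverges (above the triangle threshold p ~ 1/n).


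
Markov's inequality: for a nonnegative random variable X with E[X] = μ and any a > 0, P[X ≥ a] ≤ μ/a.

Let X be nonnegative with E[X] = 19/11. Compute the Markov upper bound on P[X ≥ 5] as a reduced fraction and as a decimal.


μ = E[X] = 19/11, a = 5.
Markov: P[X ≥ 5] ≤ μ/a = (19/11)/5 = 19/55.
Numerically: ≈ 0.3455.
(Since a = 5 > μ = 1.7273, the bound 19/55 is < 1 and informative.)

P[X ≥ 5] ≤ 19/55 ≈ 0.3455.


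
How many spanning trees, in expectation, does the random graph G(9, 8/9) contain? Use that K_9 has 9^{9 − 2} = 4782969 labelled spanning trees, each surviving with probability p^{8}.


K_9 has 9^{9 − 2} = 4782969 labelled spanning trees.
For each such spanning tree H, let X_H = 1 if all 8 edges of H are present in G. Then P[X_H = 1] = p^{8} = (8/9)^{8} = 16777216/43046721.
Summing the indicators: E[X] = Σ_H E[X_H] = 4782969 · p^{8} = 4782969 · 16777216/43046721 = 16777216/9.
Numerically: E[X] ≈ 1.864e+06.

E[X] = 4782969 · (8/9)^{8} = 16777216/9 ≈ 1.864e+06.


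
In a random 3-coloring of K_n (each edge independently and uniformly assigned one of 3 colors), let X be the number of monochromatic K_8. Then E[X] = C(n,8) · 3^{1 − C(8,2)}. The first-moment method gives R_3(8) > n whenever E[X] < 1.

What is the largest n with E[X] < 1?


We need C(n, 8) · 3^{1 − 28} < 1, i.e. C(n, 8) < 3^{28 − 1} = 7625597484987.
Check values of n near the boundary:
  n = 152: C(152, 8) = 5859727868575; 5859727868575 < 7625597484987? YES
  n = 153: C(153, 8) = 6183023199255; 6183023199255 < 7625597484987? YES
  n = 154: C(154, 8) = 6521818990995; 6521818990995 < 7625597484987? YES
  n = 155: C(155, 8) = 6876747915675; 6876747915675 < 7625597484987? YES
  n = 156: C(156, 8) = 7248464019225; 7248464019225 < 7625597484987? YES
  n = 157: C(157, 8) = 7637643295425; 7637643295425 < 7625597484987? NO
  n = 158: C(158, 8) = 8044984271181; 8044984271181 < 7625597484987? NO
  n = 159: C(159, 8) = 8471208603429; 8471208603429 < 7625597484987? NO
The largest n with C(n, 8) < 7625597484987 is n = 156 (where E[X] = 805384891025/847288609443 ≈ 0.9505). Hence R_3(8) > 156, i.e. R_3(8) ≥ 157.

Largest n = 156; hence R_3(8) > 156.


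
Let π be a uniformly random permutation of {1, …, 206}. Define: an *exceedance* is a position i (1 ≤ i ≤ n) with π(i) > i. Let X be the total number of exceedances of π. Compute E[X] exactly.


Write X = Σ_{i=1}^{206} X_i, where X_i = 1_{π(i) > i}.
For each fixed i, π(i) is uniform over {1, …, 206} (marginal of a uniform permutation), so P[π(i) > i] = (n − i)/n. Summing: Σ_{i=1}^{206} (n − i)/n = (0 + 1 + … + 205)/206 = 206(206 − 1)/(2·206) = (206 − 1)/2.
Hence E[X] = Σ_{i=1}^{206} (206 − i)/206 = 205/2 ≈ 102.500.

E[X] = 205/2 = 102.500.


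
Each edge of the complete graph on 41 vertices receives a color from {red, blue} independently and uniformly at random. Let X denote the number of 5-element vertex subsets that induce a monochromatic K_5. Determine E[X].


Let X = Σ_S X_S over the C(41, 5) = 749398 subsets S of size 5, where X_S = 1 if the K_5 on S is monochromatic.
For a fixed S, the K_5 on S has C(5, 2) = 10 edges. P[all 10 edges red] = (1/2)^10, and likewise for blue, so P[monochromatic] = 2·(1/2)^10 = 2^{1 − 10} = 1/512.
By linearity of expectation: E[X] = C(41, 5) · 2^{1 − 10} = 749398 · 1/512 = 374699/256.
Numerically: E[X] ≈ 1463.66797.

E[X] = C(41,5)·2^(1−C(5,2)) = 374699/256 ≈ 1463.66797.


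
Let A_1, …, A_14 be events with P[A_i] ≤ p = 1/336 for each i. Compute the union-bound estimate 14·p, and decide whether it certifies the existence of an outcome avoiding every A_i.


Union bound: P[∪_{i=1}^{14} A_i] ≤ Σ_i P[A_i] ≤ 14·p = 14·(1/336) = 1/24.
Numerically: 1/24 ≈ 0.04167.
Is 1/24 < 1? YES.
Since P[∪ A_i] ≤ 1/24 < 1, the complement has P[∩ A_i^c] ≥ 1 − 1/24 = 23/24 > 0, so some outcome avoids every A_i.

14·p = 1/24 ≈ 0.04167; existence CERTIFIED by the union bound.


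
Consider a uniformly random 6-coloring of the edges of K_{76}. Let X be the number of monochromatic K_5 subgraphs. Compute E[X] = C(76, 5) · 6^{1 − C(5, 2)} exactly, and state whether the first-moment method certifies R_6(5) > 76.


E[X] = C(76, 5) · 6^{1 − 10} = 18474840 · 6^{−9} = 18474840/10077696.
As a reduced fraction: E[X] = 256595/139968 ≈ 1.8332.
Is E[X] < 1? NO.
Since E[X] ≥ 1, the first-moment bound is inconclusive at n = 76; it does NOT by itself certify R_6(5) > 76.

E[X] = 256595/139968 ≈ 1.8332; E[X] ≥ 1; first-moment method inconclusive here.


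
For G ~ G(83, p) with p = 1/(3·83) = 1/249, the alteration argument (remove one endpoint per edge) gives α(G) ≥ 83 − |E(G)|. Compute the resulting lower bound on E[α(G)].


E[|E(G)|] = C(83, 2)·p = 3403 · (1/249) = 41/3.
E[α(G)] ≥ n − E[|E(G)|] = 83 − 41/3 = 208/3.
Numerically: ≈ 69.33333.
(This is only a lower bound; the true E[α(G)] may be larger.)

E[α(G)] ≥ 208/3 ≈ 69.33333.


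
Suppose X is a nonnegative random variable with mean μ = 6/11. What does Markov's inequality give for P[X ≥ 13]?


μ = E[X] = 6/11, a = 13.
Markov: P[X ≥ 13] ≤ μ/a = (6/11)/13 = 6/143.
Numerically: ≈ 0.041958.
(Since a = 13 > μ = 0.545455, the bound 6/143 is < 1 and informative.)

P[X ≥ 13] ≤ 6/143 ≈ 0.041958.


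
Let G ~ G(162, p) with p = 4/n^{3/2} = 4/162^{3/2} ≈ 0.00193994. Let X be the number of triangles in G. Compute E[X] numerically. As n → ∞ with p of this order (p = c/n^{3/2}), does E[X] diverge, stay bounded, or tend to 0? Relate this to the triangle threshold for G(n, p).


Number of potential triangles: C(162, 3) = 695520.
Each occurs with probability p³ ≈ (0.00193994)³ ≈ 7.30066479e-09.
By linearity: E[X] = C(162, 3)·p³ ≈ 695520 · 7.30066479e-09 ≈ 0.005078.
Since α = 3/2 > 1, p = c/n^{3/2} = o(1/n) is below the triangle threshold p ~ 1/n. Asymptotically E[X] ~ (c³/6)·n^{3(1−α)} = (4³/6)·n^{-1.5} → 0, so by Markov's inequality G has no triangles w.h.p.

E[X] ≈ 0.005078; in regime p = Θ(1/n^{3/2}) E[X] tends to 0 (below the triangle threshold p ~ 1/n).


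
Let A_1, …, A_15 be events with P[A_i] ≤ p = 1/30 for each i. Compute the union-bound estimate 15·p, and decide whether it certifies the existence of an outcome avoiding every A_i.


Union bound: P[∪_{i=1}^{15} A_i] ≤ Σ_i P[A_i] ≤ 15·p = 15·(1/30) = 1/2.
Numerically: 1/2 ≈ 0.500.
Is 1/2 < 1? YES.
Since P[∪ A_i] ≤ 1/2 < 1, the complement has P[∩ A_i^c] ≥ 1 − 1/2 = 1/2 > 0, so some outcome avoids every A_i.

15·p = 1/2 ≈ 0.500; existence CERTIFIED by the union bound.


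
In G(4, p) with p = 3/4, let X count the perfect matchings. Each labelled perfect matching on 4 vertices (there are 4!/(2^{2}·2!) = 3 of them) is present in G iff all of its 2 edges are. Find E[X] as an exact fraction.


K_4 has 4!/(2^{2}·2!) = 3 labelled perfect matchings.
For each such perfect matching H, let X_H = 1 if all 2 edges of H are present in G. Then P[X_H = 1] = p^{2} = (3/4)^{2} = 9/16.
By linearity of expectation: E[X] = Σ_H E[X_H] = 3 · p^{2} = 3 · 9/16 = 27/16.
Numerically: E[X] ≈ 1.688.

E[X] = 3 · (3/4)^{2} = 27/16 ≈ 1.688.


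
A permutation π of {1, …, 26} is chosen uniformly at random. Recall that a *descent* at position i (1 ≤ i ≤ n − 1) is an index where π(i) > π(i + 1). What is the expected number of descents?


Write X = Σ X_I over i = 1, …, 25, with X_I the indicator of one descent.
There are 25 indicators.
For each fixed i, the pair (π(i), π(i+1)) is a uniformly random ordered pair of distinct values from {1, …, 26}; by symmetry P[π(i) > π(i+1)] = 1/2.
By linearity: E[X] = 25 · (1/2) = (26 − 1) · (1/2) = 25/2 ≈ 12.500000.

E[X] = 25/2 = 12.500000.
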